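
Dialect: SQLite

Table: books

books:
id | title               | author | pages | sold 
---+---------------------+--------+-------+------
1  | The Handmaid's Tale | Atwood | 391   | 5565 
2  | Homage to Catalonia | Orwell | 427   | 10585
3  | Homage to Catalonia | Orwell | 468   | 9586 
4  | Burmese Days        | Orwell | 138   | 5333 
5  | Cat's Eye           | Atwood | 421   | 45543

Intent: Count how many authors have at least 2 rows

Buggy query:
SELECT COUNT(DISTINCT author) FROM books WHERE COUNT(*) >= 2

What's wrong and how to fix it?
Bug: WHERE filters individual rows, not groups, so a group-level COUNT is invalid there

Fix: Use a subquery that GROUPs and filters with HAVING, then count its rows

Corrected query:
SELECT COUNT(*) FROM (SELECT author FROM books GROUP BY author HAVING COUNT(*) >= 2)

Result:
COUNT(*)
--------
2       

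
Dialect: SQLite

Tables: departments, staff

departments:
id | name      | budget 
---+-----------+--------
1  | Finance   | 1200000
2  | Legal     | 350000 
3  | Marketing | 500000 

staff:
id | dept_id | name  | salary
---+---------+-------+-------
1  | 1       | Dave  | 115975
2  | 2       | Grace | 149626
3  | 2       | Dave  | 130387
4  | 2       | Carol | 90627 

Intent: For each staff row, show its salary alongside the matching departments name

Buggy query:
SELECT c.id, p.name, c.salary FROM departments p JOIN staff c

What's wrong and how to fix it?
Bug: Missing join condition: each staff row is matched to all departments rows instead of just its own

Fix: Add ON c.dept_id = p.id to the JOIN

Corrected query:
SELECT c.id, p.name, c.salary FROM departments p JOIN staff c ON c.dept_id = p.id

Result:
id | name    | salary
---+---------+-------
1  | Finance | 115975
2  | Legal   | 149626
3  | Legal   | 130387
4  | Legal   | 90627 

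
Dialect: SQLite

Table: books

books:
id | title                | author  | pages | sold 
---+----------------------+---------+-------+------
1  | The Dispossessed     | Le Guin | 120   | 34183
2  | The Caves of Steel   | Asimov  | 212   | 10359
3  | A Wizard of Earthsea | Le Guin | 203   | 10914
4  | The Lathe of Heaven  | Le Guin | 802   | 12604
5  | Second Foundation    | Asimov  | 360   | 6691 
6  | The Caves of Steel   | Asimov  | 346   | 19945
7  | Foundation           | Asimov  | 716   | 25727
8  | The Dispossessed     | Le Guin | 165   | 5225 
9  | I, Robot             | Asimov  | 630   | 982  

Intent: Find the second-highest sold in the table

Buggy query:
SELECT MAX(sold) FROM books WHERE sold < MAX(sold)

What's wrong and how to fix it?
Bug: MAX(sold) on the right of the comparison is an aggregate-in-WHERE error

Fix: Put the inner MAX in a scalar subquery

Corrected query:
SELECT MAX(sold) FROM books WHERE sold < (SELECT MAX(sold) FROM books)

Result:
MAX(sold)
---------
25727    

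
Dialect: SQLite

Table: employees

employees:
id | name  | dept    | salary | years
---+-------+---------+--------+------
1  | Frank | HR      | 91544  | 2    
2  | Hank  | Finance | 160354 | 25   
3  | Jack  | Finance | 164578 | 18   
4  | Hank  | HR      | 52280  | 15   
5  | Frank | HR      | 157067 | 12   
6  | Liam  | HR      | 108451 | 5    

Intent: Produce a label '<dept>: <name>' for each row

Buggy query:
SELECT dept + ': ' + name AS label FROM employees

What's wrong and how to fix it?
Bug: SQLite uses || for string concatenation; + coerces text to numbers (yielding 0)

Fix: Use the || operator for string concatenation

Corrected query:
SELECT dept || ': ' || name AS label FROM employees

Result:
label        
-------------
HR: Frank    
Finance: Hank
Finance: Jack
HR: Hank     
HR: Frank    
HR: Liam     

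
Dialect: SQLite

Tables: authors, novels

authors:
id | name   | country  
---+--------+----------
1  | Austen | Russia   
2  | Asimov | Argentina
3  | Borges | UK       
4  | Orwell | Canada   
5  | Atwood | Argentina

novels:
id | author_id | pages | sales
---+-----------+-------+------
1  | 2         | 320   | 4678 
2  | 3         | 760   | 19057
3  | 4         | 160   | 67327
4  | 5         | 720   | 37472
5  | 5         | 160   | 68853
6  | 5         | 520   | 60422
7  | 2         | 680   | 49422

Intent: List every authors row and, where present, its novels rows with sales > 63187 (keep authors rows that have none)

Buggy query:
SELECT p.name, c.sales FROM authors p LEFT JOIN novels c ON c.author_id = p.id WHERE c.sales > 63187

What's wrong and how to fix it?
Bug: A WHERE condition on the right-hand table after LEFT JOIN drops unmatched parents

Fix: Move the right-table condition into the ON clause so unmatched parents are kept

Corrected query:
SELECT p.name, c.sales FROM authors p LEFT JOIN novels c ON c.author_id = p.id AND c.sales > 63187

Result:
name   | sales
-------+------
Austen | NULL 
Asimov | NULL 
Borges | NULL 
Orwell | 67327
Atwood | 68853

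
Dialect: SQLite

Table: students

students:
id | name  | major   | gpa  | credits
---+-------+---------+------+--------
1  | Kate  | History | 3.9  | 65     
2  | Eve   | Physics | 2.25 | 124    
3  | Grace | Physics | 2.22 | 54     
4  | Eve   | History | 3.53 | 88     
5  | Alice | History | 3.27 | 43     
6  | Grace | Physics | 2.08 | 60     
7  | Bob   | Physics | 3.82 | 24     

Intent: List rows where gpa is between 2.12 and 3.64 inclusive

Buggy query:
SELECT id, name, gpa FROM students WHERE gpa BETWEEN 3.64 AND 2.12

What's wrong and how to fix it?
Bug: The bounds are reversed; BETWEEN a AND b requires a <= b to match anything

Fix: Write BETWEEN 2.12 AND 3.64

Corrected query:
SELECT id, name, gpa FROM students WHERE gpa BETWEEN 2.12 AND 3.64

Result:
id | name  | gpa 
---+-------+-----
2  | Eve   | 2.25
3  | Grace | 2.22
4  | Eve   | 3.53
5  | Alice | 3.27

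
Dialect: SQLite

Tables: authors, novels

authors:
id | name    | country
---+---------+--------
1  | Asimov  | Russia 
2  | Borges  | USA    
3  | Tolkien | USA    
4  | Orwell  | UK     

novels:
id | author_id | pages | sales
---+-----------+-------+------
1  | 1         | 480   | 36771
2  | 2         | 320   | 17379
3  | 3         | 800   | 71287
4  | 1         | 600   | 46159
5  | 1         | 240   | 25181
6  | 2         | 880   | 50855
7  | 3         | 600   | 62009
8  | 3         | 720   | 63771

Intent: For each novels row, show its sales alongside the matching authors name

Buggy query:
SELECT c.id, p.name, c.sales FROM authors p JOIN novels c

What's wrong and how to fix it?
Bug: Missing join condition: each novels row is matched to all authors rows instead of just its own

Fix: Add ON c.author_id = p.id to the JOIN

Corrected query:
SELECT c.id, p.name, c.sales FROM authors p JOIN novels c ON c.author_id = p.id

Result:
id | name    | sales
---+---------+------
1  | Asimov  | 36771
2  | Borges  | 17379
3  | Tolkien | 71287
4  | Asimov  | 46159
5  | Asimov  | 25181
6  | Borges  | 50855
7  | Tolkien | 62009
8  | Tolkien | 63771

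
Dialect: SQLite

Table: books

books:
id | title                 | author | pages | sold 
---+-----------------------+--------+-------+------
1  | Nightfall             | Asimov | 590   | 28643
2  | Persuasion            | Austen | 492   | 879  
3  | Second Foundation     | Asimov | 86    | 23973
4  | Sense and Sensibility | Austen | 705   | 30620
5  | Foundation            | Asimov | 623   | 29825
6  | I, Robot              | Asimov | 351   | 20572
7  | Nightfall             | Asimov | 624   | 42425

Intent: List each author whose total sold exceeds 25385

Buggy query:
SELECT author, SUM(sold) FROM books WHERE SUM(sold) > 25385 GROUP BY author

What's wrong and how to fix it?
Bug: WHERE runs before GROUP BY, so aggregates aren't available there

Fix: Move the aggregate condition to a HAVING clause

Corrected query:
SELECT author, SUM(sold) FROM books GROUP BY author HAVING SUM(sold) > 25385

Result:
author | SUM(sold)
-------+----------
Asimov | 145438   
Austen | 31499    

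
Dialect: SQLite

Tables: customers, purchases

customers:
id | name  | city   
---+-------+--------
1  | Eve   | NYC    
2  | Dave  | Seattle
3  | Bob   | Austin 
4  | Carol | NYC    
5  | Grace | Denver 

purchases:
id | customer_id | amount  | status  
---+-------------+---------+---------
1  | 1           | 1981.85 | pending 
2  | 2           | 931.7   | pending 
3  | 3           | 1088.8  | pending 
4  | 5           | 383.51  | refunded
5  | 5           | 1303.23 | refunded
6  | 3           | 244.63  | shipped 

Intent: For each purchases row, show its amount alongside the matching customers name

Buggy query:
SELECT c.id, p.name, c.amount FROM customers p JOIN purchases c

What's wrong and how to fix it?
Bug: JOIN with no ON clause produces a cartesian product; every purchases row pairs with every customers row

Fix: Add ON c.customer_id = p.id to the JOIN

Corrected query:
SELECT c.id, p.name, c.amount FROM customers p JOIN purchases c ON c.customer_id = p.id

Result:
id | name  | amount 
---+-------+--------
1  | Eve   | 1981.85
2  | Dave  | 931.7  
3  | Bob   | 1088.8 
4  | Grace | 383.51 
5  | Grace | 1303.23
6  | Bob   | 244.63 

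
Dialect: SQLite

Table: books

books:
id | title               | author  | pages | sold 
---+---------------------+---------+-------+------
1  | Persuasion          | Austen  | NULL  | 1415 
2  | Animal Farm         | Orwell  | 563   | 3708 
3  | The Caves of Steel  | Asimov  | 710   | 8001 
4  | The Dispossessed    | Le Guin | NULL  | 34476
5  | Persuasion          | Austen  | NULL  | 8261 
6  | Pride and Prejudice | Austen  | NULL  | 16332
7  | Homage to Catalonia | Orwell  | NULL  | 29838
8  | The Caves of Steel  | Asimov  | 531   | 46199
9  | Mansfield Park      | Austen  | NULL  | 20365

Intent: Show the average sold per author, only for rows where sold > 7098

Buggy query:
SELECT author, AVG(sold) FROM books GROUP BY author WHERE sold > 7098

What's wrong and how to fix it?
Bug: Row-level WHERE must come before GROUP BY in the clause order

Fix: Place WHERE between FROM and GROUP BY

Corrected query:
SELECT author, AVG(sold) FROM books WHERE sold > 7098 GROUP BY author

Result:
author  | AVG(sold)
--------+----------
Asimov  | 27100    
Austen  | 14986    
Le Guin | 34476    
Orwell  | 29838    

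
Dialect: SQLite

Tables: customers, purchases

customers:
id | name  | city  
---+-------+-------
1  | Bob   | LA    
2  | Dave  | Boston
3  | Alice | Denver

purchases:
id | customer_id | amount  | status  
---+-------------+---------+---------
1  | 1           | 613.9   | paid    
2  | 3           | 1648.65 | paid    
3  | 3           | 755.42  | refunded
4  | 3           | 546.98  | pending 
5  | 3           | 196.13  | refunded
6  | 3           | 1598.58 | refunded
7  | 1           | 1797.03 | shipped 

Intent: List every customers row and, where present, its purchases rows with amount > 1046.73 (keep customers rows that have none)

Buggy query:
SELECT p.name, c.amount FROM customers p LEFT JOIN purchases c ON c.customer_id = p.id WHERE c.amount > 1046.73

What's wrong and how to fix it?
Bug: Filtering c.amount in WHERE discards the NULL rows produced by LEFT JOIN, turning it into an inner join

Fix: Put 'c.amount > 1046.73' in the JOIN's ON clause instead of WHERE

Corrected query:
SELECT p.name, c.amount FROM customers p LEFT JOIN purchases c ON c.customer_id = p.id AND c.amount > 1046.73

Result:
name  | amount 
------+--------
Bob   | 1797.03
Dave  | NULL   
Alice | 1598.58
Alice | 1648.65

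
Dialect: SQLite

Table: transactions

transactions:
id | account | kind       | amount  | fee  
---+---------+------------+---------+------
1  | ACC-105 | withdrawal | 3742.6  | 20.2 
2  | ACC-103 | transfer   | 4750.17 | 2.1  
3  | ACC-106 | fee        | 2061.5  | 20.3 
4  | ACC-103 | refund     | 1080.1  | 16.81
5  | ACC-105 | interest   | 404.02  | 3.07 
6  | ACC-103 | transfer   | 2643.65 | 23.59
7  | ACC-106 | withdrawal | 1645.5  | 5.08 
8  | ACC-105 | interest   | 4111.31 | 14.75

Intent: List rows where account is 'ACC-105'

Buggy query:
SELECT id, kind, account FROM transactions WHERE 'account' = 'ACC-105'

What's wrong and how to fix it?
Bug: Single quotes denote string literals in SQL; the column name is being compared as a constant string

Fix: Remove the quotes around the column name (or use double quotes for an identifier)

Corrected query:
SELECT id, kind, account FROM transactions WHERE account = 'ACC-105'

Result:
id | kind       | account
---+------------+--------
1  | withdrawal | ACC-105
5  | interest   | ACC-105
8  | interest   | ACC-105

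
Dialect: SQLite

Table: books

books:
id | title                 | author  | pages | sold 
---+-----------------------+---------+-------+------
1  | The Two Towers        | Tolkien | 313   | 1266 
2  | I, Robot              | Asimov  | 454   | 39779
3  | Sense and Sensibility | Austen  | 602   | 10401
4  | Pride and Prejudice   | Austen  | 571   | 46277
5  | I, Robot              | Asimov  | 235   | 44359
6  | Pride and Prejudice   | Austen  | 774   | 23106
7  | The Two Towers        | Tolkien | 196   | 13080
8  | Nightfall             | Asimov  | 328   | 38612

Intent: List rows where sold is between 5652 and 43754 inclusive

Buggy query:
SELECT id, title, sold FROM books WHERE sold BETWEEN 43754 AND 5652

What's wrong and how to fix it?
Bug: BETWEEN expects the lower bound first; with 43754 AND 5652 the range is empty

Fix: Write BETWEEN 5652 AND 43754

Corrected query:
SELECT id, title, sold FROM books WHERE sold BETWEEN 5652 AND 43754

Result:
id | title                 | sold 
---+-----------------------+------
2  | I, Robot              | 39779
3  | Sense and Sensibility | 10401
6  | Pride and Prejudice   | 23106
7  | The Two Towers        | 13080
8  | Nightfall             | 38612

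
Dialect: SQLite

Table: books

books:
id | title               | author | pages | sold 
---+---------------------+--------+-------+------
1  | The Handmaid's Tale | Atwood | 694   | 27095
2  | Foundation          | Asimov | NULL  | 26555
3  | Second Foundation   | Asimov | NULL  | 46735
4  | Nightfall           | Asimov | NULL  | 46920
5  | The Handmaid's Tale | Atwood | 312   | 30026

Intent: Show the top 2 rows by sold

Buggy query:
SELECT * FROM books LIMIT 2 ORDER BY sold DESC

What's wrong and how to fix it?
Bug: LIMIT must come after ORDER BY

Fix: Swap the clauses: ORDER BY first, then LIMIT

Corrected query:
SELECT * FROM books ORDER BY sold DESC LIMIT 2

Result:
id | title             | author | pages | sold 
---+-------------------+--------+-------+------
4  | Nightfall         | Asimov | NULL  | 46920
3  | Second Foundation | Asimov | NULL  | 46735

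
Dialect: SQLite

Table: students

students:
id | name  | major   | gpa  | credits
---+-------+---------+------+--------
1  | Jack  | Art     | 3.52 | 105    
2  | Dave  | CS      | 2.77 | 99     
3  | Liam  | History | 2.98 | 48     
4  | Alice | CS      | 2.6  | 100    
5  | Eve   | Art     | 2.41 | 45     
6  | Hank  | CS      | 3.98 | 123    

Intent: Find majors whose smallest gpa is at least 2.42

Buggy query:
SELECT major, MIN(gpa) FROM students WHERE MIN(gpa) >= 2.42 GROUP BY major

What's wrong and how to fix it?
Bug: MIN() in WHERE is a misuse of aggregate

Fix: Use HAVING for the per-group MIN condition

Corrected query:
SELECT major, MIN(gpa) FROM students GROUP BY major HAVING MIN(gpa) >= 2.42

Result:
major   | MIN(gpa)
--------+---------
CS      | 2.6     
History | 2.98    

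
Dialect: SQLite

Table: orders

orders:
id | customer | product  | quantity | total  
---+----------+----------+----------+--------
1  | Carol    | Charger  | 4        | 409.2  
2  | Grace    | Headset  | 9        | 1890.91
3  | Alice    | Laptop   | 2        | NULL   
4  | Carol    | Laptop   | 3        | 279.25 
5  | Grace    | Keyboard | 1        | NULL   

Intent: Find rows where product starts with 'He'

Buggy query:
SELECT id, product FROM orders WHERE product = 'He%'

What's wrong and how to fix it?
Bug: Wildcards only work with LIKE; '=' treats '%' as a literal character

Fix: Use LIKE for wildcard pattern matching

Corrected query:
SELECT id, product FROM orders WHERE product LIKE 'He%'

Result:
id | product
---+--------
2  | Headset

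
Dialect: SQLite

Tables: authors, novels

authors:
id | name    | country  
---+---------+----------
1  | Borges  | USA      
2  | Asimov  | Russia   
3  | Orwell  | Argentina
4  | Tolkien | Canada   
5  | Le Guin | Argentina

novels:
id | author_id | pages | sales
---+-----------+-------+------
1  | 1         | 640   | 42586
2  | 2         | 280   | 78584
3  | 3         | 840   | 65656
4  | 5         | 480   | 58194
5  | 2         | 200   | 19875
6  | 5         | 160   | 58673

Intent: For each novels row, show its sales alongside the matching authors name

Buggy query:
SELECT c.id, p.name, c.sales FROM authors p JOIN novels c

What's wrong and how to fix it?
Bug: JOIN with no ON clause produces a cartesian product; every novels row pairs with every authors row

Fix: Add ON c.author_id = p.id to the JOIN

Corrected query:
SELECT c.id, p.name, c.sales FROM authors p JOIN novels c ON c.author_id = p.id

Result:
id | name    | sales
---+---------+------
1  | Borges  | 42586
2  | Asimov  | 78584
3  | Orwell  | 65656
4  | Le Guin | 58194
5  | Asimov  | 19875
6  | Le Guin | 58673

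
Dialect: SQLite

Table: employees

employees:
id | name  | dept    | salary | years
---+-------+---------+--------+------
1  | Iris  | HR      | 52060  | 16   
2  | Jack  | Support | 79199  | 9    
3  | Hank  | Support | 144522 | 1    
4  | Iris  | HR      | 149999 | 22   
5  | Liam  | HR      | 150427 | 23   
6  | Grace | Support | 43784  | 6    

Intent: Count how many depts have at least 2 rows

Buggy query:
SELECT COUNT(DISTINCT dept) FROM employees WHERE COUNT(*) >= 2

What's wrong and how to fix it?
Bug: COUNT(*) cannot appear in WHERE; the per-group count doesn't exist yet

Fix: Use a subquery that GROUPs and filters with HAVING, then count its rows

Corrected query:
SELECT COUNT(*) FROM (SELECT dept FROM employees GROUP BY dept HAVING COUNT(*) >= 2)

Result:
COUNT(*)
--------
2       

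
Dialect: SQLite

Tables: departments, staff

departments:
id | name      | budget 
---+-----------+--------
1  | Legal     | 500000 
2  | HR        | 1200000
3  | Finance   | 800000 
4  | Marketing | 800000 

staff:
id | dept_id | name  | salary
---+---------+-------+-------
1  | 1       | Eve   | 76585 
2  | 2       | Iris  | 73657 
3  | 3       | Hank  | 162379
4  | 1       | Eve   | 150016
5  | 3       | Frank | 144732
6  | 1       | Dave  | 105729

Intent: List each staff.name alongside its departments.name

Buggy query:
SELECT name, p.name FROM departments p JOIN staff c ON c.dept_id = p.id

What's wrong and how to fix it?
Bug: Both tables have a 'name' column; the unqualified reference is ambiguous

Fix: Qualify the column with its table alias (c.name)

Corrected query:
SELECT c.name, p.name FROM departments p JOIN staff c ON c.dept_id = p.id

Result:
name  | name   
------+--------
Eve   | Legal  
Iris  | HR     
Hank  | Finance
Eve   | Legal  
Frank | Finance
Dave  | Legal  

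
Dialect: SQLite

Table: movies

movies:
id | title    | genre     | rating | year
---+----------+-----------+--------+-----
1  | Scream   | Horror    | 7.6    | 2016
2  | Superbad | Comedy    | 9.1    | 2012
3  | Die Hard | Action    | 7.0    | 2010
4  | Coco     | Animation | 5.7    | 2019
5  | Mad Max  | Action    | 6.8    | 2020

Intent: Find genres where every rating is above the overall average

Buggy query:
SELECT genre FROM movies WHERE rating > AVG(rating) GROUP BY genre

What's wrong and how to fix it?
Bug: AVG() is an aggregate; it can't sit directly in WHERE

Fix: Use a subquery for AVG and a HAVING MIN(...) filter so the condition holds for every row in the group

Corrected query:
SELECT genre FROM movies GROUP BY genre HAVING MIN(rating) > (SELECT AVG(rating) FROM movies)

Result:
genre 
------
Comedy
Horror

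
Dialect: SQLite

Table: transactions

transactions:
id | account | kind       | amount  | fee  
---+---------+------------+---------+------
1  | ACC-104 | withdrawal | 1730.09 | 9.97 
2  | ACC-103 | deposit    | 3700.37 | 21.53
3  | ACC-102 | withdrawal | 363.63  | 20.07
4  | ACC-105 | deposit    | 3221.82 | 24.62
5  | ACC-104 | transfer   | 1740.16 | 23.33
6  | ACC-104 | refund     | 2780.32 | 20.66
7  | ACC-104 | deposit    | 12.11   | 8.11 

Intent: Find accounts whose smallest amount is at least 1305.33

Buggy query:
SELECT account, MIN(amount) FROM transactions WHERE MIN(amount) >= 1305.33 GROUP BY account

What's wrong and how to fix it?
Bug: MIN() in WHERE is a misuse of aggregate

Fix: Replace WHERE with HAVING after the GROUP BY

Corrected query:
SELECT account, MIN(amount) FROM transactions GROUP BY account HAVING MIN(amount) >= 1305.33

Result:
account | MIN(amount)
--------+------------
ACC-103 | 3700.37    
ACC-105 | 3221.82    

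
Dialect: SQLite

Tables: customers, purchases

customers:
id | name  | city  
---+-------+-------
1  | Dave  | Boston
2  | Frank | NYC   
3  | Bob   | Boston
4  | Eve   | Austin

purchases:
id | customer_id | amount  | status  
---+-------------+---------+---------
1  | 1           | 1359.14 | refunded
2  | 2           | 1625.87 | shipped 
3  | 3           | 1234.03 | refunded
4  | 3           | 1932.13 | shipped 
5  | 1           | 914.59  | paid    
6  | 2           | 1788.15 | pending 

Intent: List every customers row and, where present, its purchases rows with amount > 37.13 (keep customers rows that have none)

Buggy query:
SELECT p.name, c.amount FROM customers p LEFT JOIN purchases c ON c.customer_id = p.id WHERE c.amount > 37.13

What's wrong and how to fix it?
Bug: Filtering c.amount in WHERE discards the NULL rows produced by LEFT JOIN, turning it into an inner join

Fix: Put 'c.amount > 37.13' in the JOIN's ON clause instead of WHERE

Corrected query:
SELECT p.name, c.amount FROM customers p LEFT JOIN purchases c ON c.customer_id = p.id AND c.amount > 37.13

Result:
name  | amount 
------+--------
Dave  | 914.59 
Dave  | 1359.14
Frank | 1625.87
Frank | 1788.15
Bob   | 1234.03
Bob   | 1932.13
Eve   | NULL   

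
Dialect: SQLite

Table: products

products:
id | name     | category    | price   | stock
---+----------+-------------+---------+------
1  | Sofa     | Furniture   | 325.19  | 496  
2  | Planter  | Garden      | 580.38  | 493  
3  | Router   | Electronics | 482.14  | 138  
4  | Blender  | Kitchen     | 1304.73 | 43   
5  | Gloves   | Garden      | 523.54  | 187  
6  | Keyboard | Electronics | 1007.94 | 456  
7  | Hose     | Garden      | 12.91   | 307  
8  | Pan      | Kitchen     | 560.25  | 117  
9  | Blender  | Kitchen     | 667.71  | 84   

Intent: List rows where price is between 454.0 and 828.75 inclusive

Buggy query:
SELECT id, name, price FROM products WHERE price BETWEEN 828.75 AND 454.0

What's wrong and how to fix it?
Bug: BETWEEN expects the lower bound first; with 828.75 AND 454.0 the range is empty

Fix: Write BETWEEN 454.0 AND 828.75

Corrected query:
SELECT id, name, price FROM products WHERE price BETWEEN 454.0 AND 828.75

Result:
id | name    | price 
---+---------+-------
2  | Planter | 580.38
3  | Router  | 482.14
5  | Gloves  | 523.54
8  | Pan     | 560.25
9  | Blender | 667.71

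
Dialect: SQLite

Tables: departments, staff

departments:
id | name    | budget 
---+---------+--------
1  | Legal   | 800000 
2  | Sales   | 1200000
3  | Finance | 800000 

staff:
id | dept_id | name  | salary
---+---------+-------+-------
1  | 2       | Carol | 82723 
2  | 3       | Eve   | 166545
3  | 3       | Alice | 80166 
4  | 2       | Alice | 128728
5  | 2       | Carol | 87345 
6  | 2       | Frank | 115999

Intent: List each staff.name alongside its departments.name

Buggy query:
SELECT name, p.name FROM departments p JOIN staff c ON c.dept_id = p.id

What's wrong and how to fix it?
Bug: Both tables have a 'name' column; the unqualified reference is ambiguous

Fix: Qualify the column with its table alias (c.name)

Corrected query:
SELECT c.name, p.name FROM departments p JOIN staff c ON c.dept_id = p.id

Result:
name  | name   
------+--------
Carol | Sales  
Eve   | Finance
Alice | Finance
Alice | Sales  
Carol | Sales  
Frank | Sales  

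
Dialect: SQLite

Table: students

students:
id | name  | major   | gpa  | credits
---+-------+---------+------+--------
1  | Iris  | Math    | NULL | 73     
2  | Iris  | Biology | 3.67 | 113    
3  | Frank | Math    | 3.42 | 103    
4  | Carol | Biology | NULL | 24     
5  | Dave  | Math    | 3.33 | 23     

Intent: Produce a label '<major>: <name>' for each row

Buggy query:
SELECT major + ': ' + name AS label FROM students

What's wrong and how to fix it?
Bug: SQLite uses || for string concatenation; + coerces text to numbers (yielding 0)

Fix: Use the || operator for string concatenation

Corrected query:
SELECT major || ': ' || name AS label FROM students

Result:
label         
--------------
Math: Iris    
Biology: Iris 
Math: Frank   
Biology: Carol
Math: Dave    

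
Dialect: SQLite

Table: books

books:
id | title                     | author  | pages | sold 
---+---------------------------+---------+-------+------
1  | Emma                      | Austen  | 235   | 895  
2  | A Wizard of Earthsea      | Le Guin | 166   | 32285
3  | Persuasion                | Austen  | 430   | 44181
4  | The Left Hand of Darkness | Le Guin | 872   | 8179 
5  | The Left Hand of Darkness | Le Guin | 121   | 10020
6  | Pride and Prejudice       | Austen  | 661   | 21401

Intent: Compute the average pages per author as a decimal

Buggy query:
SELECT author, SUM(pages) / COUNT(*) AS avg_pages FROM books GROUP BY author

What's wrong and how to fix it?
Bug: Both operands are integers, so '/' performs integer division and truncates

Fix: Multiply by 1.0 (or CAST to REAL) to force floating-point division

Corrected query:
SELECT author, SUM(pages) * 1.0 / COUNT(*) AS avg_pages FROM books GROUP BY author

Result:
author  | avg_pages 
--------+-----------
Austen  | 442       
Le Guin | 386.333333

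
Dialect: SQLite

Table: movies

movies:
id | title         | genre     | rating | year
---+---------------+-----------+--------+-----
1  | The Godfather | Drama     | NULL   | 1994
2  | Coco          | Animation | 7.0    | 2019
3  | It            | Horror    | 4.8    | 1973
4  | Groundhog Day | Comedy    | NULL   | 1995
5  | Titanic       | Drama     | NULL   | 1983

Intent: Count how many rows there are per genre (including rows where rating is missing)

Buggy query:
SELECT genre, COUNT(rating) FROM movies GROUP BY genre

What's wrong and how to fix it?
Bug: COUNT(rating) skips NULLs, so groups with missing rating are undercounted

Fix: Replace COUNT(rating) with COUNT(*)

Corrected query:
SELECT genre, COUNT(*) FROM movies GROUP BY genre

Result:
genre     | COUNT(*)
----------+---------
Animation | 1       
Comedy    | 1       
Drama     | 2       
Horror    | 1       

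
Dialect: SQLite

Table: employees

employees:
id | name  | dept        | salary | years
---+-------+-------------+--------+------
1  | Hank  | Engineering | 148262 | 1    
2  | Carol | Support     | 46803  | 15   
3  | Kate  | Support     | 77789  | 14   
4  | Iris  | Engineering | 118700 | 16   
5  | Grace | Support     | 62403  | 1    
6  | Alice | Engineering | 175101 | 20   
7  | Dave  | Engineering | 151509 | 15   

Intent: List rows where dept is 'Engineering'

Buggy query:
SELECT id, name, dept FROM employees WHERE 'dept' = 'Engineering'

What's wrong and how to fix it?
Bug: 'dept' in single quotes is a string literal, not the column; the comparison is literal-vs-literal and never true

Fix: Remove the quotes around the column name (or use double quotes for an identifier)

Corrected query:
SELECT id, name, dept FROM employees WHERE dept = 'Engineering'

Result:
id | name  | dept       
---+-------+------------
1  | Hank  | Engineering
4  | Iris  | Engineering
6  | Alice | Engineering
7  | Dave  | Engineering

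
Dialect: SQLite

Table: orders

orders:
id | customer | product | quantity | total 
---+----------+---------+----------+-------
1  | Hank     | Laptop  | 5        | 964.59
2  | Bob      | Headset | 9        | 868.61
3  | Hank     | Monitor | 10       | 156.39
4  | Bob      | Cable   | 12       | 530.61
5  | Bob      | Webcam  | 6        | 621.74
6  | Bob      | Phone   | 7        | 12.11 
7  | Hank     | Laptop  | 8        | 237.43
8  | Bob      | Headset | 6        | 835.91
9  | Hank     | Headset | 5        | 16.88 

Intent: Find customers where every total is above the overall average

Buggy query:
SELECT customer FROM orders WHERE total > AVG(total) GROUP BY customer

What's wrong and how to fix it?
Bug: AVG() is an aggregate; it can't sit directly in WHERE

Fix: Use a subquery for AVG and a HAVING MIN(...) filter so the condition holds for every row in the group

Corrected query:
SELECT customer FROM orders GROUP BY customer HAVING MIN(total) > (SELECT AVG(total) FROM orders)

Result:
(no rows)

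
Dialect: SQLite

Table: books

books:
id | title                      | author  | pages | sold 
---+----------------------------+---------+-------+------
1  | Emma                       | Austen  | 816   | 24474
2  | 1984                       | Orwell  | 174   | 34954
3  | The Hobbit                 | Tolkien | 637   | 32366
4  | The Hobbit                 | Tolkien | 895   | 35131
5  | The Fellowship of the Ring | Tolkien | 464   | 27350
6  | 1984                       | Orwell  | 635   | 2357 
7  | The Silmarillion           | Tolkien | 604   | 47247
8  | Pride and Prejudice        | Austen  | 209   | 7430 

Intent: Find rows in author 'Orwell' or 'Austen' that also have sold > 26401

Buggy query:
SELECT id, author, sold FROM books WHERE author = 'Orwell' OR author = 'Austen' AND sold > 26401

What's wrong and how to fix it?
Bug: AND binds tighter than OR, so this parses as author = 'Orwell' OR (author = 'Austen' AND sold > 26401)

Fix: Group the OR with parentheses (or use IN), then AND the threshold

Corrected query:
SELECT id, author, sold FROM books WHERE (author = 'Orwell' OR author = 'Austen') AND sold > 26401

Result:
id | author | sold 
---+--------+------
2  | Orwell | 34954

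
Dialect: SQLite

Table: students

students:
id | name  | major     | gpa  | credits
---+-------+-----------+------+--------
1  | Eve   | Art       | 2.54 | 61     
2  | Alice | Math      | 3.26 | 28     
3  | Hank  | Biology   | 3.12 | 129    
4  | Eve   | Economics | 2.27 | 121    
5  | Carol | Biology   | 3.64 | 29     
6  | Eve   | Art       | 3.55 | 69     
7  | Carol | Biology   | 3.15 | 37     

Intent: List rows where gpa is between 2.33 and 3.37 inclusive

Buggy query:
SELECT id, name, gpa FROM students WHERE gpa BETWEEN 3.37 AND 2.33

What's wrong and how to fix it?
Bug: BETWEEN expects the lower bound first; with 3.37 AND 2.33 the range is empty

Fix: Swap the bounds so the smaller value comes first

Corrected query:
SELECT id, name, gpa FROM students WHERE gpa BETWEEN 2.33 AND 3.37

Result:
id | name  | gpa 
---+-------+-----
1  | Eve   | 2.54
2  | Alice | 3.26
3  | Hank  | 3.12
7  | Carol | 3.15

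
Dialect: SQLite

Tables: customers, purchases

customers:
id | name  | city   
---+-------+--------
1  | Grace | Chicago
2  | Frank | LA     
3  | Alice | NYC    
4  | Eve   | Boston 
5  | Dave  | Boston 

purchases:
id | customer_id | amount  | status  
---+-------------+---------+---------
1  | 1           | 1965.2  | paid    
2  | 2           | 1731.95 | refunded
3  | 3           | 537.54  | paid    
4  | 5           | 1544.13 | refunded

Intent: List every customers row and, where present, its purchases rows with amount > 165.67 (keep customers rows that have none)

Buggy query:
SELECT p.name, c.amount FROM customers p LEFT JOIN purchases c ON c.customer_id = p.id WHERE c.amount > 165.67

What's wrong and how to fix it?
Bug: A WHERE condition on the right-hand table after LEFT JOIN drops unmatched parents

Fix: Put 'c.amount > 165.67' in the JOIN's ON clause instead of WHERE

Corrected query:
SELECT p.name, c.amount FROM customers p LEFT JOIN purchases c ON c.customer_id = p.id AND c.amount > 165.67

Result:
name  | amount 
------+--------
Grace | 1965.2 
Frank | 1731.95
Alice | 537.54 
Eve   | NULL   
Dave  | 1544.13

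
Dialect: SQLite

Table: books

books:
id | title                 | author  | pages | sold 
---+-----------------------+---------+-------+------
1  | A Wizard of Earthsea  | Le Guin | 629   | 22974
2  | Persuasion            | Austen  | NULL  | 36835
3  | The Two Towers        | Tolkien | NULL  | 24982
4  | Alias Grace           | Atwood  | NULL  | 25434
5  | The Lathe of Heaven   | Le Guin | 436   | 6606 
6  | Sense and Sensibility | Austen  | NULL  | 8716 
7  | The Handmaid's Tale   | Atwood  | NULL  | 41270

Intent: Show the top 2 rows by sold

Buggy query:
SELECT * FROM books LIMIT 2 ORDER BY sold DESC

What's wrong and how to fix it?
Bug: LIMIT must come after ORDER BY

Fix: Sort with ORDER BY, then apply LIMIT

Corrected query:
SELECT * FROM books ORDER BY sold DESC LIMIT 2

Result:
id | title               | author | pages | sold 
---+---------------------+--------+-------+------
7  | The Handmaid's Tale | Atwood | NULL  | 41270
2  | Persuasion          | Austen | NULL  | 36835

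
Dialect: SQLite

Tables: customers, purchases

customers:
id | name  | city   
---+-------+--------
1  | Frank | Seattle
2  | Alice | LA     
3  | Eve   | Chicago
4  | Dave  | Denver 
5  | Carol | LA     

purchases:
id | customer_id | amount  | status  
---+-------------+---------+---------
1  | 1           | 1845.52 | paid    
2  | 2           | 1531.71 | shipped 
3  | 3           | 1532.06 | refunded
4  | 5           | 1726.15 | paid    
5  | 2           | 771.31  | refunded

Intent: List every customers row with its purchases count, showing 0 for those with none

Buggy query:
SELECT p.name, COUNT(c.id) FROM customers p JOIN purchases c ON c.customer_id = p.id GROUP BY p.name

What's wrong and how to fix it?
Bug: An inner join excludes parents with zero children

Fix: Switch to LEFT JOIN to retain unmatched parent rows

Corrected query:
SELECT p.name, COUNT(c.id) FROM customers p LEFT JOIN purchases c ON c.customer_id = p.id GROUP BY p.name

Result:
name  | COUNT(c.id)
------+------------
Alice | 2          
Carol | 1          
Dave  | 0          
Eve   | 1          
Frank | 1          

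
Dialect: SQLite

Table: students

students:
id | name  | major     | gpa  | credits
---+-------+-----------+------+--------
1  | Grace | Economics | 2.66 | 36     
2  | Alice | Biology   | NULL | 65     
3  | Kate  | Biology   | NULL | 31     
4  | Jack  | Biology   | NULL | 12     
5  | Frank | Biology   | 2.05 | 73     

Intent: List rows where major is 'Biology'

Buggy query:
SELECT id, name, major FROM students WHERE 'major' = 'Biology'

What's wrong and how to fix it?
Bug: 'major' in single quotes is a string literal, not the column; the comparison is literal-vs-literal and never true

Fix: Remove the quotes around the column name (or use double quotes for an identifier)

Corrected query:
SELECT id, name, major FROM students WHERE major = 'Biology'

Result:
id | name  | major  
---+-------+--------
2  | Alice | Biology
3  | Kate  | Biology
4  | Jack  | Biology
5  | Frank | Biology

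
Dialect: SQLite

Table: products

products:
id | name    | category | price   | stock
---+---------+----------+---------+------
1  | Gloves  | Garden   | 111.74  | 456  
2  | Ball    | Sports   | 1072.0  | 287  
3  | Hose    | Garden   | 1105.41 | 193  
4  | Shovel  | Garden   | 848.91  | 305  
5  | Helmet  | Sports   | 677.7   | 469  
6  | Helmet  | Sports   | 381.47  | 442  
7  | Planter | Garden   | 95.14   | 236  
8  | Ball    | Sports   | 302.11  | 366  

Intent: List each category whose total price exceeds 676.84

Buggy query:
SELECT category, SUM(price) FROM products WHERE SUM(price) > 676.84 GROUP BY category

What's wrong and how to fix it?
Bug: WHERE runs before GROUP BY, so aggregates aren't available there

Fix: Move the aggregate condition to a HAVING clause

Corrected query:
SELECT category, SUM(price) FROM products GROUP BY category HAVING SUM(price) > 676.84

Result:
category | SUM(price)
---------+-----------
Garden   | 2161.2    
Sports   | 2433.28   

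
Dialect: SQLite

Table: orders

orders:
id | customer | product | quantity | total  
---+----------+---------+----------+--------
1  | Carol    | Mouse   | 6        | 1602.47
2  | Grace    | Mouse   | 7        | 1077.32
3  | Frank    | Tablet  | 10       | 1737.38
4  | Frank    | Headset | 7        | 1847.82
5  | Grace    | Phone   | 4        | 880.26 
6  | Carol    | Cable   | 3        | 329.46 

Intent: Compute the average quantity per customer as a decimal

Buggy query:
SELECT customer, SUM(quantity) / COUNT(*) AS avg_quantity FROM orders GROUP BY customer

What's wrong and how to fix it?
Bug: Both operands are integers, so '/' performs integer division and truncates

Fix: Cast one side to REAL so the division keeps the fractional part

Corrected query:
SELECT customer, SUM(quantity) * 1.0 / COUNT(*) AS avg_quantity FROM orders GROUP BY customer

Result:
customer | avg_quantity
---------+-------------
Carol    | 4.5         
Frank    | 8.5         
Grace    | 5.5         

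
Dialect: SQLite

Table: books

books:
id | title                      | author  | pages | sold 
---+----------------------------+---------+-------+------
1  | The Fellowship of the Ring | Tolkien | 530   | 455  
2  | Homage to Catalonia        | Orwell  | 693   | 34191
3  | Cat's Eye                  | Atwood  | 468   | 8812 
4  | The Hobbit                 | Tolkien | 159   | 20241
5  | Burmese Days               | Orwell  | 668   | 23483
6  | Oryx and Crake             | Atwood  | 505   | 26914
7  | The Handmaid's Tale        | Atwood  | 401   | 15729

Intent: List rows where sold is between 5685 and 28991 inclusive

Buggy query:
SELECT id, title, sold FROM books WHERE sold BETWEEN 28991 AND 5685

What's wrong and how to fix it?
Bug: BETWEEN expects the lower bound first; with 28991 AND 5685 the range is empty

Fix: Swap the bounds so the smaller value comes first

Corrected query:
SELECT id, title, sold FROM books WHERE sold BETWEEN 5685 AND 28991

Result:
id | title               | sold 
---+---------------------+------
3  | Cat's Eye           | 8812 
4  | The Hobbit          | 20241
5  | Burmese Days        | 23483
6  | Oryx and Crake      | 26914
7  | The Handmaid's Tale | 15729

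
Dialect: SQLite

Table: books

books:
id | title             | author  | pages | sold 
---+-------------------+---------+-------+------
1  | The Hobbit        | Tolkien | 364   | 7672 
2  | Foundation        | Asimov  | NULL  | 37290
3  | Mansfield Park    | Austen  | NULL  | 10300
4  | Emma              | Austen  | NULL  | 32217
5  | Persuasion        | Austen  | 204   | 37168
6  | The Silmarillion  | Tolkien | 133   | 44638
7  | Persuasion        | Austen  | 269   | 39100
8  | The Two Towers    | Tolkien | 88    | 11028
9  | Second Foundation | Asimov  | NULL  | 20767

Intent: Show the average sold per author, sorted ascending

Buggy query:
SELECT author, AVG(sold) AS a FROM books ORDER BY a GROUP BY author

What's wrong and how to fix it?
Bug: ORDER BY appears before GROUP BY; SQL clause order requires GROUP BY first

Fix: Move ORDER BY to the end, after GROUP BY

Corrected query:
SELECT author, AVG(sold) AS a FROM books GROUP BY author ORDER BY a

Result:
author  | a           
--------+-------------
Tolkien | 21112.666667
Asimov  | 29028.5     
Austen  | 29696.25    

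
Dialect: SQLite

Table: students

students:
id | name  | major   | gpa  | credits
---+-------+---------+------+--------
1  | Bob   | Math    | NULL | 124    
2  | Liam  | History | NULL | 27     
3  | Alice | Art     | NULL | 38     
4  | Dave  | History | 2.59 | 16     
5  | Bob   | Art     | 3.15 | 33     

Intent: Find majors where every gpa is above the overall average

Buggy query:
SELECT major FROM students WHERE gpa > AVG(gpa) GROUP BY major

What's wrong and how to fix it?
Bug: WHERE evaluates per row before aggregation, so AVG() is unavailable

Fix: Use a subquery for AVG and a HAVING MIN(...) filter so the condition holds for every row in the group

Corrected query:
SELECT major FROM students GROUP BY major HAVING MIN(gpa) > (SELECT AVG(gpa) FROM students)

Result:
major
-----
Art  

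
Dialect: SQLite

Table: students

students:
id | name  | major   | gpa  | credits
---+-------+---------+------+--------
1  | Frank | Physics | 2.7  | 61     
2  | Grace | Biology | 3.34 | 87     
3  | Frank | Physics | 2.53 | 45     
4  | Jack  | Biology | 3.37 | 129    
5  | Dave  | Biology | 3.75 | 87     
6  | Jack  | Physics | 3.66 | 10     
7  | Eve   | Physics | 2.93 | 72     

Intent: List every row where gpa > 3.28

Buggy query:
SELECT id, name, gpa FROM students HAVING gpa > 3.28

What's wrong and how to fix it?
Bug: HAVING filters the output of aggregation, but this query has no GROUP BY and no aggregate functions, so SQLite rejects it (HAVING clause on a non-aggregate query); the condition here is per row

Fix: Use WHERE for row-level filtering

Corrected query:
SELECT id, name, gpa FROM students WHERE gpa > 3.28

Result:
id | name  | gpa 
---+-------+-----
2  | Grace | 3.34
4  | Jack  | 3.37
5  | Dave  | 3.75
6  | Jack  | 3.66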